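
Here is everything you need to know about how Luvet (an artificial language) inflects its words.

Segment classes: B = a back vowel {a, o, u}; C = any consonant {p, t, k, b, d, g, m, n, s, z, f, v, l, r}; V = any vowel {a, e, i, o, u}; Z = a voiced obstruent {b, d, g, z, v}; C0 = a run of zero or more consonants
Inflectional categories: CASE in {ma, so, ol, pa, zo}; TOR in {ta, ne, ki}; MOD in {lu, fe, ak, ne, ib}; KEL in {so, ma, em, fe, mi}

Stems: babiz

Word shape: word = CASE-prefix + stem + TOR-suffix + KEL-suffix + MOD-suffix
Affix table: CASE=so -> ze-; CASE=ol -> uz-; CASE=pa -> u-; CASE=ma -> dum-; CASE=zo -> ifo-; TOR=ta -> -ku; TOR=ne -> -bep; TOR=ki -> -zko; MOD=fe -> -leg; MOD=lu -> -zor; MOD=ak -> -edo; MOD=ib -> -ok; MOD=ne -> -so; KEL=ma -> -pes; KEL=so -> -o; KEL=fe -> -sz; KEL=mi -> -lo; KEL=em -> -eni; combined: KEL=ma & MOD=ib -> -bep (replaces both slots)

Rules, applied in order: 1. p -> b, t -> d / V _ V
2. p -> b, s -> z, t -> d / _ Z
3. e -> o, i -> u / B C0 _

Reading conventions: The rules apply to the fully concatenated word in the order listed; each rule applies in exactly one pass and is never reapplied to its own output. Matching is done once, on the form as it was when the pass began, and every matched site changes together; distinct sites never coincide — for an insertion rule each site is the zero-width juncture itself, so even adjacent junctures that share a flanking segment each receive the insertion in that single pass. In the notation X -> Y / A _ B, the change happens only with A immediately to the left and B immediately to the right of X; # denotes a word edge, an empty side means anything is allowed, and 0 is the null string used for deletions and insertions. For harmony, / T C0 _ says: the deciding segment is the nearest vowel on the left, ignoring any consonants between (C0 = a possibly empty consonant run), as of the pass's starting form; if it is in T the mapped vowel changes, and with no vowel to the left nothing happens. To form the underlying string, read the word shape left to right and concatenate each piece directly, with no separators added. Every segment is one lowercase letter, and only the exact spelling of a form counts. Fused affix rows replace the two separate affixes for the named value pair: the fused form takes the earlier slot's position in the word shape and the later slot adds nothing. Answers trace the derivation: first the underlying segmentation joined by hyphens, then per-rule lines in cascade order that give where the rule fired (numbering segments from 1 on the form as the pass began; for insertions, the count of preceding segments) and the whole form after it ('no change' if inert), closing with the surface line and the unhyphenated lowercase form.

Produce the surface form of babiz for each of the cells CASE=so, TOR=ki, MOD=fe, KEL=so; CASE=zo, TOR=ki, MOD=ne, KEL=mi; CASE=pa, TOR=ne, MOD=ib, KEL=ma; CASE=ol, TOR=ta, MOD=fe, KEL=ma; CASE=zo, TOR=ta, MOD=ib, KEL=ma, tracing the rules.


cell CASE=so, TOR=ki, MOD=fe, KEL=so:
underlying: ze-babiz-zko-o-leg
1. p -> b, t -> d / V _ V: no change
2. p -> b, s -> z, t -> d / _ Z: no change
3. e -> o, i -> u / B C0 _: fires at position(s) 6, 13: zebabuzzkoolog
surface: zebabuzzkoolog

cell CASE=zo, TOR=ki, MOD=ne, KEL=mi:
underlying: ifo-babiz-zko-lo-so
1. p -> b, t -> d / V _ V: no change
2. p -> b, s -> z, t -> d / _ Z: no change
3. e -> o, i -> u / B C0 _: fires at position(s) 7: ifobabuzzkoloso
surface: ifobabuzzkoloso

cell CASE=pa, TOR=ne, MOD=ib, KEL=ma:
underlying: u-babiz-bep-bep
1. p -> b, t -> d / V _ V: no change
2. p -> b, s -> z, t -> d / _ Z: fires at position(s) 9: ubabizbebbep
3. e -> o, i -> u / B C0 _: fires at position(s) 5: ubabuzbebbep
surface: ubabuzbebbep

cell CASE=ol, TOR=ta, MOD=fe, KEL=ma:
underlying: uz-babiz-ku-pes-leg
1. p -> b, t -> d / V _ V: fires at position(s) 10: uzbabizkubesleg
2. p -> b, s -> z, t -> d / _ Z: no change
3. e -> o, i -> u / B C0 _: fires at position(s) 6, 11: uzbabuzkubosleg
surface: uzbabuzkubosleg

cell CASE=zo, TOR=ta, MOD=ib, KEL=ma:
underlying: ifo-babiz-ku-bep
1. p -> b, t -> d / V _ V: no change
2. p -> b, s -> z, t -> d / _ Z: no change
3. e -> o, i -> u / B C0 _: fires at position(s) 7, 12: ifobabuzkubop
surface: ifobabuzkubop


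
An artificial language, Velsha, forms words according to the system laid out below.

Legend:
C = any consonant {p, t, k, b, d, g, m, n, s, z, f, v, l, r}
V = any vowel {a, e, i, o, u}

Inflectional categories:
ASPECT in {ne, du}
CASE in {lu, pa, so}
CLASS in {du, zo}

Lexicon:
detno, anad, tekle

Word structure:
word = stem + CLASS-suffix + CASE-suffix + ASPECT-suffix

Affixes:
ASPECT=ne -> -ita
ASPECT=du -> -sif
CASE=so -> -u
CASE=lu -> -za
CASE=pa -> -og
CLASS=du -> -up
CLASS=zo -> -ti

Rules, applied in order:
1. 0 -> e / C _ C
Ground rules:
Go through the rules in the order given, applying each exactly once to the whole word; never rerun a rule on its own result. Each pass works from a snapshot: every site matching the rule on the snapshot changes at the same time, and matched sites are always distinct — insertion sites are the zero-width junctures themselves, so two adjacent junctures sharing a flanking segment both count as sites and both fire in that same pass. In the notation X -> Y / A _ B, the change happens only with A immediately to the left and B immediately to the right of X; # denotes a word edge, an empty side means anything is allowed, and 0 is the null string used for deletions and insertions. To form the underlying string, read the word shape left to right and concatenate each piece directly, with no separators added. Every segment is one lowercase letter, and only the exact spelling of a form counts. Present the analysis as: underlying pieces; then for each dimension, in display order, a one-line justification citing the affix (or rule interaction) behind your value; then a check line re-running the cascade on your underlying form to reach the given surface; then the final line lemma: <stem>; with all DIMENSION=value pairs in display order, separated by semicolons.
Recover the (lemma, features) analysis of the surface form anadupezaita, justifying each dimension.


underlying: anad-up-za-ita
ASPECT=ne - signalled by the affix -ita
CASE=lu - signalled by the affix -za
CLASS=du - signalled by the affix -up
check: anadupzaita -> anadupezaita
lemma: anad; ASPECT=ne; CASE=lu; CLASS=du


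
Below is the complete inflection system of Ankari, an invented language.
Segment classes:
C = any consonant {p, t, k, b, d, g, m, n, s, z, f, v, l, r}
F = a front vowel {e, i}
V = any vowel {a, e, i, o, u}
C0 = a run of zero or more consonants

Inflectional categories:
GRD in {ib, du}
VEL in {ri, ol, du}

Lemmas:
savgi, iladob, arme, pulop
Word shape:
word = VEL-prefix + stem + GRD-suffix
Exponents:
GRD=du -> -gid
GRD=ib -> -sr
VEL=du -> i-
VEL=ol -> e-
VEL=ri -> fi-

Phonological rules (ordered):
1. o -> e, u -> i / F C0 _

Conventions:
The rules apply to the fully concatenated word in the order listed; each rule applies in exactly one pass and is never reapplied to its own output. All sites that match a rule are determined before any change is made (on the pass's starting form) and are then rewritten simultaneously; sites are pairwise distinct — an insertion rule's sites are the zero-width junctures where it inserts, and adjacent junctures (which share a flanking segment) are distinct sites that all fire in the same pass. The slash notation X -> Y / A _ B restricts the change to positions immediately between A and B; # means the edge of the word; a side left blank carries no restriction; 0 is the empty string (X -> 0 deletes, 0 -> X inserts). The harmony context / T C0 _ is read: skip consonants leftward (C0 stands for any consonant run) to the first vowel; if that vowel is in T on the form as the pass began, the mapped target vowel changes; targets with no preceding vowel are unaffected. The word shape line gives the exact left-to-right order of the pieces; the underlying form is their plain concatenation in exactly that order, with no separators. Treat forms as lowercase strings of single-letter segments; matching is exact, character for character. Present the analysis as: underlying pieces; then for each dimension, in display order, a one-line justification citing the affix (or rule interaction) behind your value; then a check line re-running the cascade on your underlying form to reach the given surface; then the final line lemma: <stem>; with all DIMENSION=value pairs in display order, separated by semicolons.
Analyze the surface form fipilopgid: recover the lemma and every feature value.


underlying: fi-pulop-gid
GRD=du - signalled by the affix -gid
VEL=ri - signalled by the affix fi-
check: fipulopgid -> fipilopgid
lemma: pulop; GRD=du; VEL=ri


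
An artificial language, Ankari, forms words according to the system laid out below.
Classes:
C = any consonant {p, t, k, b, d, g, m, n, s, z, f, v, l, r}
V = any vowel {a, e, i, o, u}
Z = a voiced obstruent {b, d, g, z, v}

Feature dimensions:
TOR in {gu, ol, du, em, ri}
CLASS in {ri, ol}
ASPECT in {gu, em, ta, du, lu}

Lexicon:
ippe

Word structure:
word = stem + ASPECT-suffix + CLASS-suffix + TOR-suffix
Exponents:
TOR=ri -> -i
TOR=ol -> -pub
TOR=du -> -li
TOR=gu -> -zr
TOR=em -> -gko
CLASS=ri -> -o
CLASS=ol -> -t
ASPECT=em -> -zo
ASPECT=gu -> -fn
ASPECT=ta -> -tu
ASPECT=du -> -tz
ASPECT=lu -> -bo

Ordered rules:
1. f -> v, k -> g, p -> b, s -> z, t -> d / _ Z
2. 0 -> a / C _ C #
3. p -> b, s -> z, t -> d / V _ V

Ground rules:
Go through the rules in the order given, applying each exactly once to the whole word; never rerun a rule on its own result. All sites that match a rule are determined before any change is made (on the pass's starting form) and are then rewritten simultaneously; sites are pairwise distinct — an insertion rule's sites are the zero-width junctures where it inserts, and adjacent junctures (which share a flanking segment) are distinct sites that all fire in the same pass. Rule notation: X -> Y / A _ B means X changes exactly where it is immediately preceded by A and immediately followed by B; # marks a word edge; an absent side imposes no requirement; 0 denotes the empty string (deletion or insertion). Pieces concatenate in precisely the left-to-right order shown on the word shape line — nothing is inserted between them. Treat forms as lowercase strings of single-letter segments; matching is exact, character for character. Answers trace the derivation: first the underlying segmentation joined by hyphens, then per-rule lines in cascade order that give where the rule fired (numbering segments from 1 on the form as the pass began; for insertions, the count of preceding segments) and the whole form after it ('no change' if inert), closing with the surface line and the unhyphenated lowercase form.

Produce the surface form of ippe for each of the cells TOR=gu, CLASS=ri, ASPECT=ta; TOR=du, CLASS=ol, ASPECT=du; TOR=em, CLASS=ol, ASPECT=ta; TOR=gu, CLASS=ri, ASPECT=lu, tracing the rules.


cell TOR=gu, CLASS=ri, ASPECT=ta:
underlying: ippe-tu-o-zr
1. f -> v, k -> g, p -> b, s -> z, t -> d / _ Z: no change
2. 0 -> a / C _ C #: inserts after position(s) 8: ippetuozar
3. p -> b, s -> z, t -> d / V _ V: fires at position(s) 5: ippeduozar
surface: ippeduozar

cell TOR=du, CLASS=ol, ASPECT=du:
underlying: ippe-tz-t-li
1. f -> v, k -> g, p -> b, s -> z, t -> d / _ Z: fires at position(s) 5: ippedztli
2. 0 -> a / C _ C #: no change
3. p -> b, s -> z, t -> d / V _ V: no change
surface: ippedztli

cell TOR=em, CLASS=ol, ASPECT=ta:
underlying: ippe-tu-t-gko
1. f -> v, k -> g, p -> b, s -> z, t -> d / _ Z: fires at position(s) 7: ippetudgko
2. 0 -> a / C _ C #: no change
3. p -> b, s -> z, t -> d / V _ V: fires at position(s) 5: ippedudgko
surface: ippedudgko

cell TOR=gu, CLASS=ri, ASPECT=lu:
underlying: ippe-bo-o-zr
1. f -> v, k -> g, p -> b, s -> z, t -> d / _ Z: no change
2. 0 -> a / C _ C #: inserts after position(s) 8: ippeboozar
3. p -> b, s -> z, t -> d / V _ V: no change
surface: ippeboozar


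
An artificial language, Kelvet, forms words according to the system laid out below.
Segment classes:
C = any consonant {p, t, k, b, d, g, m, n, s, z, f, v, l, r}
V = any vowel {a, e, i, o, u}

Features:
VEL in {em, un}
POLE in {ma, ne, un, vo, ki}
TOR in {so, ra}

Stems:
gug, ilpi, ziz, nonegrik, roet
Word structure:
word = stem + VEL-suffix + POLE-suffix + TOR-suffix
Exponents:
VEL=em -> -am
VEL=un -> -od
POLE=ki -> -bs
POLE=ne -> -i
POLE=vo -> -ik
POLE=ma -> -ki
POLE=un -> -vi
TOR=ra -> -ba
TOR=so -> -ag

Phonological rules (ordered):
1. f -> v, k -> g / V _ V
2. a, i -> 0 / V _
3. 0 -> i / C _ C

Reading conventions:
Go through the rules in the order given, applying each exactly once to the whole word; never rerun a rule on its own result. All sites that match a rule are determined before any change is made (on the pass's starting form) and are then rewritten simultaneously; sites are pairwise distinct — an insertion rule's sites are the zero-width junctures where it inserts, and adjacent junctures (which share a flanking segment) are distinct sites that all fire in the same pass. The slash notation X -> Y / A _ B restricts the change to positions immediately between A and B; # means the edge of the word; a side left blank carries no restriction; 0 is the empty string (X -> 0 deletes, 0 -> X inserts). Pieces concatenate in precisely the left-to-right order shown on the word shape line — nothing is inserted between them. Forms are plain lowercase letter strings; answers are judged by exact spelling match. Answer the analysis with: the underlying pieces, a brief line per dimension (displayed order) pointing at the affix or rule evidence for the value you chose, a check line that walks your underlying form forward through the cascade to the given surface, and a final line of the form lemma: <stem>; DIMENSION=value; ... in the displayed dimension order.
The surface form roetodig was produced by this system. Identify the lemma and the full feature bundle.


underlying: roet-od-i-ag
VEL=un - signalled by the affix -od
POLE=ne - signalled by the affix -i
TOR=so - signalled by the affix -ag
check: roetodiag -> roetodiag -> roetodig -> roetodig
lemma: roet; VEL=un; POLE=ne; TOR=so


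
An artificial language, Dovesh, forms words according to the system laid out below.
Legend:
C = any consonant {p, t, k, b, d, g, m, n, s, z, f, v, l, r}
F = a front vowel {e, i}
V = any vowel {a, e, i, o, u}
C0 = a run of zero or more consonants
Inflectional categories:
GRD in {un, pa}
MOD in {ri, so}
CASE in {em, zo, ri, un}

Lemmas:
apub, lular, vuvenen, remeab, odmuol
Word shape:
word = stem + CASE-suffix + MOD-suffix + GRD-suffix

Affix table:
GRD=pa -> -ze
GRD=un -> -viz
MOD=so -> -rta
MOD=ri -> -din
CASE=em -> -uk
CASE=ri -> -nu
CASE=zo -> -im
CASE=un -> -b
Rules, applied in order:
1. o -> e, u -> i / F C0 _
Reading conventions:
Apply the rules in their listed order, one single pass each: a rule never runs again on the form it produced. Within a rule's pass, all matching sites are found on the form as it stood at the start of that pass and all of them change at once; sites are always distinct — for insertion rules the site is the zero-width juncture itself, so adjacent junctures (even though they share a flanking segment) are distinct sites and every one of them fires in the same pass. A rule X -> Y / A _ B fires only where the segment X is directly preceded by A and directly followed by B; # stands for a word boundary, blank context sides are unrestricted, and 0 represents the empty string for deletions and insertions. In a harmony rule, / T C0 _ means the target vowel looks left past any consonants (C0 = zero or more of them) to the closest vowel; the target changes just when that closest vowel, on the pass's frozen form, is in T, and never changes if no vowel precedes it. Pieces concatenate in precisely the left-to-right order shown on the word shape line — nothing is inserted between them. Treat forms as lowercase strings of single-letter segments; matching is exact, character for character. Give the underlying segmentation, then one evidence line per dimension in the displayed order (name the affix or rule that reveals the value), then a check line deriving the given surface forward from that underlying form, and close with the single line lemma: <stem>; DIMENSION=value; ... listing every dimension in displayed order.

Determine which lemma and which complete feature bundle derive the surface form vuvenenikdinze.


underlying: vuvenen-uk-din-ze
GRD=pa - signalled by the affix -ze
MOD=ri - signalled by the affix -din
CASE=em - signalled by the affix -uk
check: vuvenenukdinze -> vuvenenikdinze
lemma: vuvenen; GRD=pa; MOD=ri; CASE=em


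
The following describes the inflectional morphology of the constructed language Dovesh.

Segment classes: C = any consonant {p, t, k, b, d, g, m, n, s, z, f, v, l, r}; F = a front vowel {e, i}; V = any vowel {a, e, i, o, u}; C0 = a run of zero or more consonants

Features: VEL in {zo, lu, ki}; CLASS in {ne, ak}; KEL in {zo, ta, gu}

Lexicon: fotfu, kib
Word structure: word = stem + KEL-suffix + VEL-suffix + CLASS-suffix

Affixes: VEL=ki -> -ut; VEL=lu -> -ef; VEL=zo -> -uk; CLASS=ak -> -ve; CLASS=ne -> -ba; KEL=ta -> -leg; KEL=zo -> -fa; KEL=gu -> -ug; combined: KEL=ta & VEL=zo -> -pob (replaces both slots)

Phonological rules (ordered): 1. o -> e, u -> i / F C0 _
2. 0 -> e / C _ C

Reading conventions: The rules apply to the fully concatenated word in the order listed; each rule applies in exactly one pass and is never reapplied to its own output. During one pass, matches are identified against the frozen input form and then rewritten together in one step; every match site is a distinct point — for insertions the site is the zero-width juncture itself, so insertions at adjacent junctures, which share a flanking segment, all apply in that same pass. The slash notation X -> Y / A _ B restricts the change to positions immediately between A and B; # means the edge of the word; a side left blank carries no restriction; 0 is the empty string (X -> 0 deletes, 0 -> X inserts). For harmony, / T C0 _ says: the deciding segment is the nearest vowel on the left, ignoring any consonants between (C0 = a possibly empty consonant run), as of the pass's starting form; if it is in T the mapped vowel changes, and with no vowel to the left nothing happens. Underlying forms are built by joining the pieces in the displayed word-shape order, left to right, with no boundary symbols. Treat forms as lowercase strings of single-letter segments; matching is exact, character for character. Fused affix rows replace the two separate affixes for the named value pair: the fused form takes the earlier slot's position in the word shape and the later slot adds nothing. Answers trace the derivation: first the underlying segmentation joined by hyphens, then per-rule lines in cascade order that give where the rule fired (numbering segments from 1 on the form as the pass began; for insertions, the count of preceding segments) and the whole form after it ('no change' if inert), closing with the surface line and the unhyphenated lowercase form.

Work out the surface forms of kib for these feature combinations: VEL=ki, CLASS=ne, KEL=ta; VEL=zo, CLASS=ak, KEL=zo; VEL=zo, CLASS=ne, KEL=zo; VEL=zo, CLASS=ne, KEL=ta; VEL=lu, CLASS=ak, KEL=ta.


cell VEL=ki, CLASS=ne, KEL=ta:
underlying: kib-leg-ut-ba
1. o -> e, u -> i / F C0 _: fires at position(s) 7: kiblegitba
2. 0 -> e / C _ C: inserts after position(s) 3, 8: kibelegiteba
surface: kibelegiteba

cell VEL=zo, CLASS=ak, KEL=zo:
underlying: kib-fa-uk-ve
1. o -> e, u -> i / F C0 _: no change
2. 0 -> e / C _ C: inserts after position(s) 3, 7: kibefaukeve
surface: kibefaukeve

cell VEL=zo, CLASS=ne, KEL=zo:
underlying: kib-fa-uk-ba
1. o -> e, u -> i / F C0 _: no change
2. 0 -> e / C _ C: inserts after position(s) 3, 7: kibefaukeba
surface: kibefaukeba

cell VEL=zo, CLASS=ne, KEL=ta:
underlying: kib-pob-ba
1. o -> e, u -> i / F C0 _: fires at position(s) 5: kibpebba
2. 0 -> e / C _ C: inserts after position(s) 3, 6: kibepebeba
surface: kibepebeba

cell VEL=lu, CLASS=ak, KEL=ta:
underlying: kib-leg-ef-ve
1. o -> e, u -> i / F C0 _: no change
2. 0 -> e / C _ C: inserts after position(s) 3, 8: kibelegefeve
surface: kibelegefeve


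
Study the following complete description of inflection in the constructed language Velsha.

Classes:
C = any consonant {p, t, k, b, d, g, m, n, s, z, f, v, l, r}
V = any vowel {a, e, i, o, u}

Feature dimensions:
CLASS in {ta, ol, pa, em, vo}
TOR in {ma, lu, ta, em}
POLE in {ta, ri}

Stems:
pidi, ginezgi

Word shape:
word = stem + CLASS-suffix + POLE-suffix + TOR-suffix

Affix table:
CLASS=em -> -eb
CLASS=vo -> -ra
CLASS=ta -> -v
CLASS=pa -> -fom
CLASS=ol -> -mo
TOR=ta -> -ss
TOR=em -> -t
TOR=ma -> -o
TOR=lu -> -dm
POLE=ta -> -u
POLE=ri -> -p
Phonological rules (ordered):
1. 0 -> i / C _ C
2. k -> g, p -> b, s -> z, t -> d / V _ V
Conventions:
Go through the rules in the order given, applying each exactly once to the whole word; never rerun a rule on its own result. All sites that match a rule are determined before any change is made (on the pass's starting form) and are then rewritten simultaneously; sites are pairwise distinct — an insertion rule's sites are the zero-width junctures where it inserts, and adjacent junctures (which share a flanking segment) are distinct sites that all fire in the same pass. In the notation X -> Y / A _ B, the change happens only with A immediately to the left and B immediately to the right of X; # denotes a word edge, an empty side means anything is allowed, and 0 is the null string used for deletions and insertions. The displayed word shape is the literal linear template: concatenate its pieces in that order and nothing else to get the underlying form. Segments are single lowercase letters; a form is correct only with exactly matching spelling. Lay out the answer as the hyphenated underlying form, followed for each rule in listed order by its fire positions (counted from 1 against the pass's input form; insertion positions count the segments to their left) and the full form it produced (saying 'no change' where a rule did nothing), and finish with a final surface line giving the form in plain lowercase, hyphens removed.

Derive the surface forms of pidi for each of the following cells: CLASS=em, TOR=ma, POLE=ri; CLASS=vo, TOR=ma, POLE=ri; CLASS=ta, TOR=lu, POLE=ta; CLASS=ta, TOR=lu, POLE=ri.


cell CLASS=em, TOR=ma, POLE=ri:
underlying: pidi-eb-p-o
1. 0 -> i / C _ C: inserts after position(s) 6: pidiebipo
2. k -> g, p -> b, s -> z, t -> d / V _ V: fires at position(s) 8: pidiebibo
surface: pidiebibo

cell CLASS=vo, TOR=ma, POLE=ri:
underlying: pidi-ra-p-o
1. 0 -> i / C _ C: no change
2. k -> g, p -> b, s -> z, t -> d / V _ V: fires at position(s) 7: pidirabo
surface: pidirabo

cell CLASS=ta, TOR=lu, POLE=ta:
underlying: pidi-v-u-dm
1. 0 -> i / C _ C: inserts after position(s) 7: pidivudim
2. k -> g, p -> b, s -> z, t -> d / V _ V: no change
surface: pidivudim

cell CLASS=ta, TOR=lu, POLE=ri:
underlying: pidi-v-p-dm
1. 0 -> i / C _ C: inserts after position(s) 5, 6, 7: pidivipidim
2. k -> g, p -> b, s -> z, t -> d / V _ V: fires at position(s) 7: pidivibidim
surface: pidivibidim


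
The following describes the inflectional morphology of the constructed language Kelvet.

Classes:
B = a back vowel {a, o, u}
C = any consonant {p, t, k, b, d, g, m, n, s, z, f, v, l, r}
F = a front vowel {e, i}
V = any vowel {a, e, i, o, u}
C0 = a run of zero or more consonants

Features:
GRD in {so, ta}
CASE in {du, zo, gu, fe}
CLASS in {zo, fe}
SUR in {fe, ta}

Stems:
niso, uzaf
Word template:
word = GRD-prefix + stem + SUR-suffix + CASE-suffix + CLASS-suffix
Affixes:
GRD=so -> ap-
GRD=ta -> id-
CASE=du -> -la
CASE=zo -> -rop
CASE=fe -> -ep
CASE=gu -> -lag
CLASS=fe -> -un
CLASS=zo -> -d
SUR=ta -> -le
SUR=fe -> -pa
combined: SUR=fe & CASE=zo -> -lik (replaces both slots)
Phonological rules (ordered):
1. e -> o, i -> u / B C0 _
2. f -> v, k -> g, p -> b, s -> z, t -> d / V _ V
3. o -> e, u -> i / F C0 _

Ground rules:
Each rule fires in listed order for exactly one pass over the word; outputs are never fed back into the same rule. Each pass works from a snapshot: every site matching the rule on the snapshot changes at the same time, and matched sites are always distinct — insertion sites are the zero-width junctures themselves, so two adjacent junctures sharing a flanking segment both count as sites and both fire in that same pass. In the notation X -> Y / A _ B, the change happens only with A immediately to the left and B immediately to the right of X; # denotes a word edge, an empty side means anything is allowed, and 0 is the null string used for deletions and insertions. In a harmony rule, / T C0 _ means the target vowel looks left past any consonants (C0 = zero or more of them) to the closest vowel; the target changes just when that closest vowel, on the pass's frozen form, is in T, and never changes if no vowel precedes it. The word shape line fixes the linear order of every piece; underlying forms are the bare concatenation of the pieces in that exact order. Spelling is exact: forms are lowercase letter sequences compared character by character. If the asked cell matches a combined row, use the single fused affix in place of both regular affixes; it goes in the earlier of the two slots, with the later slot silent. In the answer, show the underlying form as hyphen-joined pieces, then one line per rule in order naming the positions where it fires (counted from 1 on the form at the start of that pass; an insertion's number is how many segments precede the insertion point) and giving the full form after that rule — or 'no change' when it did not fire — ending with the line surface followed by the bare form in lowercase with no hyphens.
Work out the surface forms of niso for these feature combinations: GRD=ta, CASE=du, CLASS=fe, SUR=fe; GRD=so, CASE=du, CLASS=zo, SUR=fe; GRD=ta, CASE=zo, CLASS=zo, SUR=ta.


cell GRD=ta, CASE=du, CLASS=fe, SUR=fe:
underlying: id-niso-pa-la-un
1. e -> o, i -> u / B C0 _: no change
2. f -> v, k -> g, p -> b, s -> z, t -> d / V _ V: fires at position(s) 5, 7: idnizobalaun
3. o -> e, u -> i / F C0 _: fires at position(s) 6: idnizebalaun
surface: idnizebalaun

cell GRD=so, CASE=du, CLASS=zo, SUR=fe:
underlying: ap-niso-pa-la-d
1. e -> o, i -> u / B C0 _: fires at position(s) 4: apnusopalad
2. f -> v, k -> g, p -> b, s -> z, t -> d / V _ V: fires at position(s) 5, 7: apnuzobalad
3. o -> e, u -> i / F C0 _: no change
surface: apnuzobalad

cell GRD=ta, CASE=zo, CLASS=zo, SUR=ta:
underlying: id-niso-le-rop-d
1. e -> o, i -> u / B C0 _: fires at position(s) 8: idnisoloropd
2. f -> v, k -> g, p -> b, s -> z, t -> d / V _ V: fires at position(s) 5: idnizoloropd
3. o -> e, u -> i / F C0 _: fires at position(s) 6: idnizeloropd
surface: idnizeloropd


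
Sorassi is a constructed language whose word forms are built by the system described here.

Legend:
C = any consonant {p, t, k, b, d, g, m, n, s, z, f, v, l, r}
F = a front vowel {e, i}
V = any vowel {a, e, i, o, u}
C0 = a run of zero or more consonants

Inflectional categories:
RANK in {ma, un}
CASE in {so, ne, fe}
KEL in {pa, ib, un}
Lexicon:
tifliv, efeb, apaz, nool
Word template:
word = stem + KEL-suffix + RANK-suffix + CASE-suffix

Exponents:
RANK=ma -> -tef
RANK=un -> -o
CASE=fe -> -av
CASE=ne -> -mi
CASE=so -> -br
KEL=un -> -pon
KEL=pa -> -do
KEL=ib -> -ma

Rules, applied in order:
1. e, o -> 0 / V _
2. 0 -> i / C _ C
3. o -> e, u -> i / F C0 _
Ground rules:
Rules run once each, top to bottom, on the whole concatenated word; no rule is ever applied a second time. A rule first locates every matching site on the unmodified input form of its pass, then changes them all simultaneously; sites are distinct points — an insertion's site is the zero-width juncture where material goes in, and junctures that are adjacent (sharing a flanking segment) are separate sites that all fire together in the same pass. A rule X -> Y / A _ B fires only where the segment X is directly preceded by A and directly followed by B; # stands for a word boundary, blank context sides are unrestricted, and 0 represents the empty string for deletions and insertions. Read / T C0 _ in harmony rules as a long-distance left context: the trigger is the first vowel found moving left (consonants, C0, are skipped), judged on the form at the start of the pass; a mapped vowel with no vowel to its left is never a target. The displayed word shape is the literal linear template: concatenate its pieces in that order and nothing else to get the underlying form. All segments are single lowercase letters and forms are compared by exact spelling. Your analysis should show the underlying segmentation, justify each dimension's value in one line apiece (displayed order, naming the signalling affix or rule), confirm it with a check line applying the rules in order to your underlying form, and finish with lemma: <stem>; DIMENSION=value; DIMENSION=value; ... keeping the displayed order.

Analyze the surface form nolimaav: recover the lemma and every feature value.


underlying: nool-ma-o-av
RANK=un - signalled by the affix -o
CASE=fe - signalled by the affix -av
KEL=ib - signalled by the affix -ma
check: noolmaoav -> nolmaav -> nolimaav -> nolimaav
lemma: nool; RANK=un; CASE=fe; KEL=ib


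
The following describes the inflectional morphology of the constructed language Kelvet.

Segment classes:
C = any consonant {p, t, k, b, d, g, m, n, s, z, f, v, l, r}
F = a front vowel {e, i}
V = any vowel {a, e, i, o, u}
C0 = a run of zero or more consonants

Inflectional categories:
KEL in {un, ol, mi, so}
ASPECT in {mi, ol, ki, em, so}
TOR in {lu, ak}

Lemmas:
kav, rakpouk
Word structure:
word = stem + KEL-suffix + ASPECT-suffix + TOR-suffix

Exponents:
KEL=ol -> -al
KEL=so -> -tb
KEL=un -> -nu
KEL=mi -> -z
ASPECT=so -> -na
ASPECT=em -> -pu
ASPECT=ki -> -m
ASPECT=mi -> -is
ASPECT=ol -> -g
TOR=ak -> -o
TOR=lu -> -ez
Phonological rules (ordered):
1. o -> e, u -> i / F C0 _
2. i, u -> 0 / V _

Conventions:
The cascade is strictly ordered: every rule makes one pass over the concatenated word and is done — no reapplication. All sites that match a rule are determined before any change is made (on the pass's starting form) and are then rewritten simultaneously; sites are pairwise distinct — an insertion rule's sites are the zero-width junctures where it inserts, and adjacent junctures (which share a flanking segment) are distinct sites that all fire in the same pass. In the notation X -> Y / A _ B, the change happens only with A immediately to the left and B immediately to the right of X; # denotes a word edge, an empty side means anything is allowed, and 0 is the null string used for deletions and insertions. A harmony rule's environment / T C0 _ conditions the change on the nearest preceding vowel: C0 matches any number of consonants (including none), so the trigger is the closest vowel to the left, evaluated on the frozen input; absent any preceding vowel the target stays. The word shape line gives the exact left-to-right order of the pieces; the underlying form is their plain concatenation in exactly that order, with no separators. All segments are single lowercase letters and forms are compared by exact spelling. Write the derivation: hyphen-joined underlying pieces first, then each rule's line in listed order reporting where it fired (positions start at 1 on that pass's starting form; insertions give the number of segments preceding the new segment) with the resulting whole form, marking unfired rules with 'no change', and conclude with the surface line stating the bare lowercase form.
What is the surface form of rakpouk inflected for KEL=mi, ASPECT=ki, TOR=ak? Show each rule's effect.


underlying: rakpouk-z-m-o
1. o -> e, u -> i / F C0 _: no change
2. i, u -> 0 / V _: fires at position(s) 6: rakpokzmo
surface: rakpokzmo


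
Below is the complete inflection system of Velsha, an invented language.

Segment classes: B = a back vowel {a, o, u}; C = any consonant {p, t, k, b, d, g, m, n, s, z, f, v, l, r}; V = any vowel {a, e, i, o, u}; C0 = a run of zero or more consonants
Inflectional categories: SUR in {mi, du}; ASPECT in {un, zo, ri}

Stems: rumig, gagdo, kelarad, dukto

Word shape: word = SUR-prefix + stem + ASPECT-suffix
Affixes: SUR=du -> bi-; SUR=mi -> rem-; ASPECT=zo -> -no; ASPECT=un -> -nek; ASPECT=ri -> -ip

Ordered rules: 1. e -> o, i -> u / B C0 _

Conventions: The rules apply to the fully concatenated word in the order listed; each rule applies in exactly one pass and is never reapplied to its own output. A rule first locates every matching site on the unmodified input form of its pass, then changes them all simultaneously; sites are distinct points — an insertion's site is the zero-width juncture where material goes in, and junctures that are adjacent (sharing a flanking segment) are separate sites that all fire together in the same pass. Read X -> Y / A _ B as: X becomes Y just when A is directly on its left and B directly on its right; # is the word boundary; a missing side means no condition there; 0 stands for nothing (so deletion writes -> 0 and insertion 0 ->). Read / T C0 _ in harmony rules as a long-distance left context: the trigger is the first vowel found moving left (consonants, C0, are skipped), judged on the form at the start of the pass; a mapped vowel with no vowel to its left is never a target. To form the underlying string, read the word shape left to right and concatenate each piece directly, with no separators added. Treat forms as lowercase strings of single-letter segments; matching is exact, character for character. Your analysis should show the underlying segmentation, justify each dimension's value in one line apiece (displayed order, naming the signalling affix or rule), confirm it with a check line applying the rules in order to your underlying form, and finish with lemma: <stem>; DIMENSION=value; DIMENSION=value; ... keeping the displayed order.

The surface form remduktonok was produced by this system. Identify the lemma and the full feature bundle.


underlying: rem-dukto-nek
SUR=mi - signalled by the affix rem-
ASPECT=un - signalled by the affix -nek
check: remduktonek -> remduktonok
lemma: dukto; SUR=mi; ASPECT=un


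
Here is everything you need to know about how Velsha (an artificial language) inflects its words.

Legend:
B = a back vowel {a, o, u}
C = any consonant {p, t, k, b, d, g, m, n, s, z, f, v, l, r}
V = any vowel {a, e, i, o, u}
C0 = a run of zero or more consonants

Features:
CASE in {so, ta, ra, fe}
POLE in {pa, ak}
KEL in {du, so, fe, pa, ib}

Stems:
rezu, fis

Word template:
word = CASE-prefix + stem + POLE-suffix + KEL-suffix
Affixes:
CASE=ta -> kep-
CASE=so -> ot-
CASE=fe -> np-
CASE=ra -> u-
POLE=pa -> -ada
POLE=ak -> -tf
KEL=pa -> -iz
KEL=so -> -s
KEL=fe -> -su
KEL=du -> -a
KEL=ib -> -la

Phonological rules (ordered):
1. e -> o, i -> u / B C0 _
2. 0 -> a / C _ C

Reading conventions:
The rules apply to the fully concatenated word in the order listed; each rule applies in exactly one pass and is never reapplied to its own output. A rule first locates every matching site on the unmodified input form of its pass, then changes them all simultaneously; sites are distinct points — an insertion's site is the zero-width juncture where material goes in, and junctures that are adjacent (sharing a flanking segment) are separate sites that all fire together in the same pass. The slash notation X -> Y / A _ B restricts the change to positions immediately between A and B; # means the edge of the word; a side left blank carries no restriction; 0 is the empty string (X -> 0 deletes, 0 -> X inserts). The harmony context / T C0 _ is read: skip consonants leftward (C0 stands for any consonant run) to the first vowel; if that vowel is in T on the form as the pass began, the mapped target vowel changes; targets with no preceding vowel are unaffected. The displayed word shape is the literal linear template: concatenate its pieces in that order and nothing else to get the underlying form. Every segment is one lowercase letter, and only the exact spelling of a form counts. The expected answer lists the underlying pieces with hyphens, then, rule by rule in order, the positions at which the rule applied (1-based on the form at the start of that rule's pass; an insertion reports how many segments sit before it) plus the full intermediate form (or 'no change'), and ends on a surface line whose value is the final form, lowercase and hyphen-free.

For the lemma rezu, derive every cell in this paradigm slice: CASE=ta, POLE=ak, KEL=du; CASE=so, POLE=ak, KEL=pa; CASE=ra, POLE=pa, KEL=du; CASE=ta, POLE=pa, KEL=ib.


cell CASE=ta, POLE=ak, KEL=du:
underlying: kep-rezu-tf-a
1. e -> o, i -> u / B C0 _: no change
2. 0 -> a / C _ C: inserts after position(s) 3, 8: keparezutafa
surface: keparezutafa

cell CASE=so, POLE=ak, KEL=pa:
underlying: ot-rezu-tf-iz
1. e -> o, i -> u / B C0 _: fires at position(s) 4, 9: otrozutfuz
2. 0 -> a / C _ C: inserts after position(s) 2, 7: otarozutafuz
surface: otarozutafuz

cell CASE=ra, POLE=pa, KEL=du:
underlying: u-rezu-ada-a
1. e -> o, i -> u / B C0 _: fires at position(s) 3: urozuadaa
2. 0 -> a / C _ C: no change
surface: urozuadaa

cell CASE=ta, POLE=pa, KEL=ib:
underlying: kep-rezu-ada-la
1. e -> o, i -> u / B C0 _: no change
2. 0 -> a / C _ C: inserts after position(s) 3: keparezuadala
surface: keparezuadala


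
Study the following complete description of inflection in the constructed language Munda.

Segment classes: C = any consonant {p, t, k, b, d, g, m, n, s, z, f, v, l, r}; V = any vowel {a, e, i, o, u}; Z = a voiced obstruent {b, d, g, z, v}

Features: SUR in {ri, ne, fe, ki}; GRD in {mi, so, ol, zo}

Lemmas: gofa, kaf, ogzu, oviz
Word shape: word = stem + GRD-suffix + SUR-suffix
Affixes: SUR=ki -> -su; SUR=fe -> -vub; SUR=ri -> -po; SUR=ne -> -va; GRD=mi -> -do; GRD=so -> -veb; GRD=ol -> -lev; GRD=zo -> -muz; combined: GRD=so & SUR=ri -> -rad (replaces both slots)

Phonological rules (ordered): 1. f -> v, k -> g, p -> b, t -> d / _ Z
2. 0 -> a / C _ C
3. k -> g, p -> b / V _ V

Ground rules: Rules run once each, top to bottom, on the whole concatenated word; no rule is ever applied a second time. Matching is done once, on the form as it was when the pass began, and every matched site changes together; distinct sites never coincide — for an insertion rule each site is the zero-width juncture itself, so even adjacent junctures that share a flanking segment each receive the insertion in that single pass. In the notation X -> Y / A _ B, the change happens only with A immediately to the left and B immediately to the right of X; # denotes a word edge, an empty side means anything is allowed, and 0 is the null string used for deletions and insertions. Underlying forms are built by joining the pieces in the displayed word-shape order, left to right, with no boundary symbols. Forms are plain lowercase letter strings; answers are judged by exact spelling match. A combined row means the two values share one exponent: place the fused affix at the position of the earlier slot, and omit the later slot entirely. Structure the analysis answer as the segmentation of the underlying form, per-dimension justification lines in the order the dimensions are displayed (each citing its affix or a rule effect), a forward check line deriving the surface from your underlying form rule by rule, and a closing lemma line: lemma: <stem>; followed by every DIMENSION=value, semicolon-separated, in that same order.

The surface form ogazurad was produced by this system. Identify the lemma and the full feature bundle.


underlying: ogzu-rad
SUR=ri - signalled by the combined affix row
GRD=so - signalled by the combined affix row
check: ogzurad -> ogzurad -> ogazurad -> ogazurad
lemma: ogzu; SUR=ri; GRD=so


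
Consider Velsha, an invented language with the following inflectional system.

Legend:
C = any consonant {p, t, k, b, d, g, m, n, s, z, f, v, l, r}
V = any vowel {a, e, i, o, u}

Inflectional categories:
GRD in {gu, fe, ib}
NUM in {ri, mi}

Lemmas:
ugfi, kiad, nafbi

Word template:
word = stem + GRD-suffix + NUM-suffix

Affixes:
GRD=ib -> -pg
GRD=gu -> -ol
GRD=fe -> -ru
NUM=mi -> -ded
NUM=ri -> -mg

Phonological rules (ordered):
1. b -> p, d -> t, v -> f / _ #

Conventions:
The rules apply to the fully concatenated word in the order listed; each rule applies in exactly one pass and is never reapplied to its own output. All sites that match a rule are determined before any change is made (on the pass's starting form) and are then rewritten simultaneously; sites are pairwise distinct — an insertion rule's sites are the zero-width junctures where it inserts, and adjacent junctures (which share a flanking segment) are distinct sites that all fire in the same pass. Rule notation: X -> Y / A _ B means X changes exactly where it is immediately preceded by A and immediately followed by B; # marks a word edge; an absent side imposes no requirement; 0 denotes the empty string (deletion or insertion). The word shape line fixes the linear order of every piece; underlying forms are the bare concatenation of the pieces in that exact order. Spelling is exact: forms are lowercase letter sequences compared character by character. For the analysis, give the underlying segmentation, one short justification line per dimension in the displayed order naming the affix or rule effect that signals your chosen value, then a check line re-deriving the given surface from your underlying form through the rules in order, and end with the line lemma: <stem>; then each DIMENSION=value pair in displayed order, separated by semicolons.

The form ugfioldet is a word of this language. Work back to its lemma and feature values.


underlying: ugfi-ol-ded
GRD=gu - signalled by the affix -ol
NUM=mi - signalled by the affix -ded
check: ugfiolded -> ugfioldet
lemma: ugfi; GRD=gu; NUM=mi
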